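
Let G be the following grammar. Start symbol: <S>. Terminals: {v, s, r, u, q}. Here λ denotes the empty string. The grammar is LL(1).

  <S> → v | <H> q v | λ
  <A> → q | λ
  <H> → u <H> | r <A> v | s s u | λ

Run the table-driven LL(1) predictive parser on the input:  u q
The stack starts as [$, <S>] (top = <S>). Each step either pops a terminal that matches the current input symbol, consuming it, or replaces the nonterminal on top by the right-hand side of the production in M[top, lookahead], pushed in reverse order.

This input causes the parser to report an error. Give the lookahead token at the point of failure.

$

step 1: stack=$ <S>  input=u q $  — expand <S> → <H> q v
step 2: stack=$ v q <H>  input=u q $  — expand <H> → u <H>
step 3: stack=$ v q <H> u  input=u q $  — match u
step 4: stack=$ v q <H>  input=q $  — expand <H> → λ
step 5: stack=$ v q  input=q $  — match q
step 6: stack=$ v  input=$  — error: top is terminal v but lookahead is $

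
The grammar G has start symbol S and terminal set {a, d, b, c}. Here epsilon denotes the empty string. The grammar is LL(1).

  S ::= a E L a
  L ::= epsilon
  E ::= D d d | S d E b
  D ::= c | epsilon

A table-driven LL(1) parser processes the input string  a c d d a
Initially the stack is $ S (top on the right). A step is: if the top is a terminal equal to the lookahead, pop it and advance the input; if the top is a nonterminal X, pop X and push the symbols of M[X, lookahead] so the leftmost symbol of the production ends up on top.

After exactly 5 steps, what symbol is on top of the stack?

d

step 1: stack=$ S  input=a c d d a $  — expand S ::= a E L a
step 2: stack=$ a L E a  input=a c d d a $  — match a
step 3: stack=$ a L E  input=c d d a $  — expand E ::= D d d
step 4: stack=$ a L d d D  input=c d d a $  — expand D ::= c
step 5: stack=$ a L d d c  input=c d d a $  — match c
Stack after step 5: $ a L d d (top = d).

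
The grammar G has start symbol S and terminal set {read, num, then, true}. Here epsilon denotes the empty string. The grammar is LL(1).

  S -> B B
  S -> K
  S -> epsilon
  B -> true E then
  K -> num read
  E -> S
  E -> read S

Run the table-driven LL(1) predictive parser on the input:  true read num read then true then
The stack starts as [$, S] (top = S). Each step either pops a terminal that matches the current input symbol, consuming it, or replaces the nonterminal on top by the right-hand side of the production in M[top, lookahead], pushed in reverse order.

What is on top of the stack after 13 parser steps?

S

step 1: stack=$ S  input=true read num read then true then $  — expand S -> B B
step 2: stack=$ B B  input=true read num read then true then $  — expand B -> true E then
step 3: stack=$ B then E true  input=true read num read then true then $  — match true
step 4: stack=$ B then E  input=read num read then true then $  — expand E -> read S
step 5: stack=$ B then S read  input=read num read then true then $  — match read
step 6: stack=$ B then S  input=num read then true then $  — expand S -> K
step 7: stack=$ B then K  input=num read then true then $  — expand K -> num read
step 8: stack=$ B then read num  input=num read then true then $  — match num
step 9: stack=$ B then read  input=read then true then $  — match read
step 10: stack=$ B then  input=then true then $  — match then
step 11: stack=$ B  input=true then $  — expand B -> true E then
step 12: stack=$ then E true  input=true then $  — match true
step 13: stack=$ then E  input=then $  — expand E -> S
Stack after step 13: $ then S (top = S).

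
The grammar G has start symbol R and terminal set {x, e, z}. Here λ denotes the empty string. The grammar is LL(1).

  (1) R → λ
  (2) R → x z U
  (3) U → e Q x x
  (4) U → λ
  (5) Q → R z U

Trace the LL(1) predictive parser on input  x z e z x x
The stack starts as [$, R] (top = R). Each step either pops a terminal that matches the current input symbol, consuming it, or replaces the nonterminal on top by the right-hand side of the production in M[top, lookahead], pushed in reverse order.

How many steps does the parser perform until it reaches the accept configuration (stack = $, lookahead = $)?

11

      Stack        Input          Action
   1  $ R          x z e z x x $  expand R → x z U
   2  $ U z x      x z e z x x $  match x
   3  $ U z        z e z x x $    match z
   4  $ U          e z x x $      expand U → e Q x x
   5  $ x x Q e    e z x x $      match e
   6  $ x x Q      z x x $        expand Q → R z U
   7  $ x x U z R  z x x $        expand R → λ
   8  $ x x U z    z x x $        match z
   9  $ x x U      x x $          expand U → λ
  10  $ x x        x x $          match x
  11  $ x          x $            match x
Accept reached after 11 steps.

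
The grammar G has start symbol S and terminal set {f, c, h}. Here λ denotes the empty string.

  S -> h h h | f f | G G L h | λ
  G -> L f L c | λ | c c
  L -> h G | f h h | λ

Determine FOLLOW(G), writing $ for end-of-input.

FIRST(L) = {λ, f, h}
FIRST(G) = {λ, c, f, h}  (via L f L c)
FIRST(S) = {λ, c, f, h}  (via G G L h)
FOLLOW(S) includes $ since S is the start symbol.
FOLLOW(S): S appears on no right-hand side. Thus FOLLOW(S) = {$}.
FOLLOW(L): in S->G G L h, L is followed by h with FIRST {h}; in G->L f L c (occurrence 1), L is followed by f L c with FIRST {f}; in G->L f L c (occurrence 2), L is followed by c with FIRST {c}. Thus FOLLOW(L) = {c, f, h}.
FOLLOW(G): in S->G G L h (occurrence 1), G is followed by G L h with FIRST {c, f, h}; in S->G G L h (occurrence 2), G is followed by L h with FIRST {f, h}; in L->h G, the suffix after G is empty, so FOLLOW(G) ⊇ FOLLOW(L) = {c, f, h}. Thus FOLLOW(G) = {c, f, h}.

{c, f, h}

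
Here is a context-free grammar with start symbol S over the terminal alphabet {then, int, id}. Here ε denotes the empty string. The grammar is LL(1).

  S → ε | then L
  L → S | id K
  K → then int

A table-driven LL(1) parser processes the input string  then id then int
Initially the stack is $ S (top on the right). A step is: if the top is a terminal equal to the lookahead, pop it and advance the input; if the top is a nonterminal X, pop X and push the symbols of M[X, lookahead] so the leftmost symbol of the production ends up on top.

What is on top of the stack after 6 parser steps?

int

step 1: stack=$ S  input=then id then int $  — expand S → then L
step 2: stack=$ L then  input=then id then int $  — match then
step 3: stack=$ L  input=id then int $  — expand L → id K
step 4: stack=$ K id  input=id then int $  — match id
step 5: stack=$ K  input=then int $  — expand K → then int
step 6: stack=$ int then  input=then int $  — match then
Stack after step 6: $ int (top = int).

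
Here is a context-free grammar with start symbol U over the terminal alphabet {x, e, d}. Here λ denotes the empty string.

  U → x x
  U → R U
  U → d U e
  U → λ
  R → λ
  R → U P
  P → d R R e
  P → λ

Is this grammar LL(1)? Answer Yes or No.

No

FIRST(U) = {λ, d, x}
FIRST(R) = {λ, d, x}
FIRST(P) = {λ, d}
FOLLOW(U) = {$, d, e, x}
FOLLOW(R) = {$, d, e, x}
FOLLOW(P) = {$, d, e, x}
Cell M[P, d] receives both P → d R R e and P → λ — the grammar is not LL(1).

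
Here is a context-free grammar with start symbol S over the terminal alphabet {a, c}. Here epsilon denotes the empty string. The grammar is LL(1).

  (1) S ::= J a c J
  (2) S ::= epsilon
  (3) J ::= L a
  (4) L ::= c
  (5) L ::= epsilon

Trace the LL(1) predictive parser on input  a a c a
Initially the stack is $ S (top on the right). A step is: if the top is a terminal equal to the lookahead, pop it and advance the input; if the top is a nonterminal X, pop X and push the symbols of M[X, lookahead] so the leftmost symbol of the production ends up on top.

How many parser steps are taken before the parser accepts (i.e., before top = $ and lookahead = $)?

9

step 1: stack=$ S  input=a a c a $  — expand S ::= J a c J
step 2: stack=$ J c a J  input=a a c a $  — expand J ::= L a
step 3: stack=$ J c a a L  input=a a c a $  — expand L ::= epsilon
step 4: stack=$ J c a a  input=a a c a $  — match a
step 5: stack=$ J c a  input=a c a $  — match a
step 6: stack=$ J c  input=c a $  — match c
step 7: stack=$ J  input=a $  — expand J ::= L a
step 8: stack=$ a L  input=a $  — expand L ::= epsilon
step 9: stack=$ a  input=a $  — match a
Accept reached after 9 steps.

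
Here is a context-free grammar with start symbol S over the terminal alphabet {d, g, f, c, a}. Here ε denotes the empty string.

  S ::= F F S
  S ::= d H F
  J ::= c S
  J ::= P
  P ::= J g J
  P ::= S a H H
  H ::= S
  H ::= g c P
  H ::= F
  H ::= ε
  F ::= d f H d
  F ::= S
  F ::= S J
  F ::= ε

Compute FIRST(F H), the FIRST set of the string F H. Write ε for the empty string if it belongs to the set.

{ε, d, g}

FIRST(S) = {d}  (via F F S)
FIRST(F) = {ε, d}  (via S, S J)
FIRST(H) = {ε, d, g}  (via S, F)
FIRST(J) = {c, d}  (via P)
FIRST(P) = {c, d}  (via J g J, S a H H)
FIRST(F H): take FIRST of each symbol in turn, carrying on past any symbol whose FIRST contains ε; result {ε, d, g}.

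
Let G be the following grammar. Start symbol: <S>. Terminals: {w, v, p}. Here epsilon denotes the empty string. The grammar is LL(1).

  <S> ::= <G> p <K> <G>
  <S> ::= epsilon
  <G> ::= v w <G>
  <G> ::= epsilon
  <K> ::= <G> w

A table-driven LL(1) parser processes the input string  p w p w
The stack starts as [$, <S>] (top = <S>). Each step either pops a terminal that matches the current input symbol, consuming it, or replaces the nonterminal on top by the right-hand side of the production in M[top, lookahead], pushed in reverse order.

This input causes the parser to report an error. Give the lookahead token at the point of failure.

step 1: stack=$ <S>  input=p w p w $  — expand <S> ::= <G> p <K> <G>
step 2: stack=$ <G> <K> p <G>  input=p w p w $  — expand <G> ::= epsilon
step 3: stack=$ <G> <K> p  input=p w p w $  — match p
step 4: stack=$ <G> <K>  input=w p w $  — expand <K> ::= <G> w
step 5: stack=$ <G> w <G>  input=w p w $  — expand <G> ::= epsilon
step 6: stack=$ <G> w  input=w p w $  — match w
step 7: stack=$ <G>  input=p w $  — expand <G> ::= epsilon
step 8: stack=$  input=p w $  — error: stack empty but input remains

p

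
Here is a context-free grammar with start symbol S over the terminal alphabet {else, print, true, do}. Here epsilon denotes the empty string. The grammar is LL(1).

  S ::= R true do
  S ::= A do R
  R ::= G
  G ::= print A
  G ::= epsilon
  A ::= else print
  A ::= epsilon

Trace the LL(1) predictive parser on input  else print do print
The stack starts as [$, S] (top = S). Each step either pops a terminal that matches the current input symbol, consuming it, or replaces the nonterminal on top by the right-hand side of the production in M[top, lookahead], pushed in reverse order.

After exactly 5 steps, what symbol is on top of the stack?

R

step 1: stack=$ S  input=else print do print $  — expand S ::= A do R
step 2: stack=$ R do A  input=else print do print $  — expand A ::= else print
step 3: stack=$ R do print else  input=else print do print $  — match else
step 4: stack=$ R do print  input=print do print $  — match print
step 5: stack=$ R do  input=do print $  — match do
Stack after step 5: $ R (top = R).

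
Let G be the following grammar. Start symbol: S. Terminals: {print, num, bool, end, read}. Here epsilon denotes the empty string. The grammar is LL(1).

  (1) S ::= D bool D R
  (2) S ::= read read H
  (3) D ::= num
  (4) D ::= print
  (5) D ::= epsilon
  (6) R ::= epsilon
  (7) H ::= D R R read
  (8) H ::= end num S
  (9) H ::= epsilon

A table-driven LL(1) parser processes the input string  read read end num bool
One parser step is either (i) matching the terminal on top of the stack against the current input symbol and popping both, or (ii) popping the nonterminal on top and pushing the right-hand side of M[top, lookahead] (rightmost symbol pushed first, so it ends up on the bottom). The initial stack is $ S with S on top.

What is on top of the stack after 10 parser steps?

R

      Stack          Input                     Action
   1  $ S            read read end num bool $  expand S ::= read read H
   2  $ H read read  read read end num bool $  match read
   3  $ H read       read end num bool $       match read
   4  $ H            end num bool $            expand H ::= end num S
   5  $ S num end    end num bool $            match end
   6  $ S num        num bool $                match num
   7  $ S            bool $                    expand S ::= D bool D R
   8  $ R D bool D   bool $                    expand D ::= epsilon
   9  $ R D bool     bool $                    match bool
  10  $ R D          $                         expand D ::= epsilon
Stack after step 10: $ R (top = R).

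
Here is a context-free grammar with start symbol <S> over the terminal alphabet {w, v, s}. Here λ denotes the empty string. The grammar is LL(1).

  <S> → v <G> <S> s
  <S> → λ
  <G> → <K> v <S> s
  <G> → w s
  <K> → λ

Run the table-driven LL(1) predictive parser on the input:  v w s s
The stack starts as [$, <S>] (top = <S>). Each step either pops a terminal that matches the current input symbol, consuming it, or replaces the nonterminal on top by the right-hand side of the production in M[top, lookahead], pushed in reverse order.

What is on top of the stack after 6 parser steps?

s

     Stack          Input      Action
  1  $ <S>          v w s s $  expand <S> → v <G> <S> s
  2  $ s <S> <G> v  v w s s $  match v
  3  $ s <S> <G>    w s s $    expand <G> → w s
  4  $ s <S> s w    w s s $    match w
  5  $ s <S> s      s s $      match s
  6  $ s <S>        s $        expand <S> → λ
Stack after step 6: $ s (top = s).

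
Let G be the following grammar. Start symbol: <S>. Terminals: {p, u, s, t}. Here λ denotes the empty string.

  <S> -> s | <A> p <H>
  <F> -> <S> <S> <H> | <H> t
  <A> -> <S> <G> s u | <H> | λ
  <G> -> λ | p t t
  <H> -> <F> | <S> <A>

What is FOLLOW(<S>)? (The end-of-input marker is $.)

FIRST(<G>) = {λ, p}
FIRST(<S>) = {p, s}  (via <A> p <H>)
FIRST(<F>) = {p, s}  (via <S> <S> <H>, <H> t)
FIRST(<H>) = {p, s}  (via <F>, <S> <A>)
FIRST(<A>) = {λ, p, s}  (via <S> <G> s u, <H>)
FOLLOW(<S>) includes $ since <S> is the start symbol.
FOLLOW(<G>): in <A>-><S> <G> s u, <G> is followed by s u with FIRST {s}. Thus FOLLOW(<G>) = {s}.
FOLLOW(<S>): in <F>-><S> <S> <H> (occurrence 1), <S> is followed by <S> <H> with FIRST {p, s}; in <F>-><S> <S> <H> (occurrence 2), <S> is followed by <H> with FIRST {p, s}; in <A>-><S> <G> s u, <S> is followed by <G> s u with FIRST {p, s}; in <H>-><S> <A>, <S> is followed by <A> with FIRST {λ, p, s}; in <H>-><S> <A>, the suffix after <S> is nullable, so FOLLOW(<S>) ⊇ FOLLOW(<H>) = {$, p, s, t}. Thus FOLLOW(<S>) = {$, p, s, t}.
FOLLOW(<F>): in <H>-><F>, the suffix after <F> is empty, so FOLLOW(<F>) ⊇ FOLLOW(<H>) = {$, p, s, t}. Thus FOLLOW(<F>) = {$, p, s, t}.
FOLLOW(<A>): in <S>-><A> p <H>, <A> is followed by p <H> with FIRST {p}; in <H>-><S> <A>, the suffix after <A> is empty, so FOLLOW(<A>) ⊇ FOLLOW(<H>) = {$, p, s, t}. Thus FOLLOW(<A>) = {$, p, s, t}.
FOLLOW(<H>): in <S>-><A> p <H>, the suffix after <H> is empty, so FOLLOW(<H>) ⊇ FOLLOW(<S>) = {$, p, s, t}; in <F>-><S> <S> <H>, the suffix after <H> is empty, so FOLLOW(<H>) ⊇ FOLLOW(<F>) = {$, p, s, t}; in <F>-><H> t, <H> is followed by t with FIRST {t}; in <A>-><H>, the suffix after <H> is empty, so FOLLOW(<H>) ⊇ FOLLOW(<A>) = {$, p, s, t}. Thus FOLLOW(<H>) = {$, p, s, t}.

{$, p, s, t}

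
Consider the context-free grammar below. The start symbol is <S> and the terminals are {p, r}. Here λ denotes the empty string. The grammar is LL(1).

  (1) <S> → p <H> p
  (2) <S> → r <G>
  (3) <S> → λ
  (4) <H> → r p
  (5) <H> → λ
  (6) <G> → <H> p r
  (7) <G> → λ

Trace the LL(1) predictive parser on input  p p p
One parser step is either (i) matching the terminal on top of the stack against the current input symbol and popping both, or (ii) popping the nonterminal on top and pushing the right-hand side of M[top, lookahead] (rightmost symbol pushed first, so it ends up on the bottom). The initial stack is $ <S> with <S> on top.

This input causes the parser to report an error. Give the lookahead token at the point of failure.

step 1: stack=$ <S>  input=p p p $  — expand <S> → p <H> p
step 2: stack=$ p <H> p  input=p p p $  — match p
step 3: stack=$ p <H>  input=p p $  — expand <H> → λ
step 4: stack=$ p  input=p p $  — match p
step 5: stack=$  input=p $  — error: stack empty but input remains

p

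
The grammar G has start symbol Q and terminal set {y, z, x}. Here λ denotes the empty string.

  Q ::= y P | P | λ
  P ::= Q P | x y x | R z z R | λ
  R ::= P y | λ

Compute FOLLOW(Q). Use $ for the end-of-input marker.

FIRST(Q): from Q::=y P we get {y}; from Q::=P we get {λ, x, y, z}; from Q::=λ we get {λ}. So FIRST(Q) = {λ, x, y, z}.
FIRST(P): from P::=Q P we get {λ, x, y, z}; from P::=x y x we get {x}; from P::=R z z R we get {x, y, z}; from P::=λ we get {λ}. So FIRST(P) = {λ, x, y, z}.
FIRST(R): from R::=P y we get {x, y, z}; from R::=λ we get {λ}. So FIRST(R) = {λ, x, y, z}.
FOLLOW(Q) includes $ since Q is the start symbol.
FOLLOW(Q): in P::=Q P, Q is followed by P with FIRST {λ, x, y, z}; in P::=Q P, the suffix after Q is nullable, so FOLLOW(Q) ⊇ FOLLOW(P) = {$, x, y, z}. Thus FOLLOW(Q) = {$, x, y, z}.
FOLLOW(P): in Q::=y P, the suffix after P is empty, so FOLLOW(P) ⊇ FOLLOW(Q) = {$, x, y, z}; in Q::=P, the suffix after P is empty, so FOLLOW(P) ⊇ FOLLOW(Q) = {$, x, y, z}; in P::=Q P, the suffix after P is empty (adds nothing new); in R::=P y, P is followed by y with FIRST {y}. Thus FOLLOW(P) = {$, x, y, z}.
FOLLOW(R): in P::=R z z R (occurrence 1), R is followed by z z R with FIRST {z}; in P::=R z z R (occurrence 2), the suffix after R is empty, so FOLLOW(R) ⊇ FOLLOW(P) = {$, x, y, z}. Thus FOLLOW(R) = {$, x, y, z}.

{$, x, y, z}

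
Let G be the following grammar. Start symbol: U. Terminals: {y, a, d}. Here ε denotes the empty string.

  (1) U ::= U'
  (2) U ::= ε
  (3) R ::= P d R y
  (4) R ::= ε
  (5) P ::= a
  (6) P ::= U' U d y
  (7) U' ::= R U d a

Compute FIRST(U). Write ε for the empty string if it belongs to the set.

{ε, a, d}

FIRST(U): from U::=U' we get {a, d}; from U::=ε we get {ε}. So FIRST(U) = {ε, a, d}.
FIRST(R): from R::=P d R y we get {a, d}; from R::=ε we get {ε}. So FIRST(R) = {ε, a, d}.
FIRST(U'): from U'::=R U d a we get {a, d}. So FIRST(U') = {a, d}.
FIRST(P): from P::=a we get {a}; from P::=U' U d y we get {a, d}. So FIRST(P) = {a, d}.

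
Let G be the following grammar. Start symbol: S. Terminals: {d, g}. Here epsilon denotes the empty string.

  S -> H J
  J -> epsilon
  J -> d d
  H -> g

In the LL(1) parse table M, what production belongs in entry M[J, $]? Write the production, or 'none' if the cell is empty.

J -> epsilon

FIRST(J) = {epsilon, d}
FIRST(H) = {g}
FIRST(S) = {g}  (via H J)
FOLLOW(S) includes $ since S is the start symbol.
FOLLOW(S): S appears on no right-hand side. Thus FOLLOW(S) = {$}.
FOLLOW(J): in S->H J, the suffix after J is empty, so FOLLOW(J) ⊇ FOLLOW(S) = {$}. Thus FOLLOW(J) = {$}.
For J -> epsilon: FIRST(epsilon) = {epsilon}, so it goes in M[J, t] for t ∈ {}; since epsilon ∈ FIRST, also for every t ∈ FOLLOW(J) = {$}.
For J -> d d: FIRST(d d) = {d}, so it goes in M[J, t] for t ∈ {d}.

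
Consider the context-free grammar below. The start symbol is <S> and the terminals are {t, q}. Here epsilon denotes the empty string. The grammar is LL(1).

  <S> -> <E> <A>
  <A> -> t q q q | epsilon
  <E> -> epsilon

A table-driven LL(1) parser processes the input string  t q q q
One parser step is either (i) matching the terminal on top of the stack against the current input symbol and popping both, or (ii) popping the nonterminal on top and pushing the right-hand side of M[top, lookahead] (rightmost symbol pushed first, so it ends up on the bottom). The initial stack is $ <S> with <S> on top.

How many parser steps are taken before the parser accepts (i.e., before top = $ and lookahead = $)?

step 1: stack=$ <S>  input=t q q q $  — expand <S> -> <E> <A>
step 2: stack=$ <A> <E>  input=t q q q $  — expand <E> -> epsilon
step 3: stack=$ <A>  input=t q q q $  — expand <A> -> t q q q
step 4: stack=$ q q q t  input=t q q q $  — match t
step 5: stack=$ q q q  input=q q q $  — match q
step 6: stack=$ q q  input=q q $  — match q
step 7: stack=$ q  input=q $  — match q
Accept reached after 7 steps.

7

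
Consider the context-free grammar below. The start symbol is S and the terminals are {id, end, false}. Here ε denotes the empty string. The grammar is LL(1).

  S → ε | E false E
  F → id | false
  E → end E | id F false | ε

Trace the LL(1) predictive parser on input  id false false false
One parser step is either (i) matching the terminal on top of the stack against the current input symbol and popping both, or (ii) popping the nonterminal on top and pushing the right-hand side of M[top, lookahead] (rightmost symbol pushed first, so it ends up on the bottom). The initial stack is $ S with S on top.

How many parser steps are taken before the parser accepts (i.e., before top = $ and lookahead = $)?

     Stack                  Input                   Action
  1  $ S                    id false false false $  expand S → E false E
  2  $ E false E            id false false false $  expand E → id F false
  3  $ E false false F id   id false false false $  match id
  4  $ E false false F      false false false $     expand F → false
  5  $ E false false false  false false false $     match false
  6  $ E false false        false false $           match false
  7  $ E false              false $                 match false
  8  $ E                    $                       expand E → ε
Accept reached after 8 steps.

8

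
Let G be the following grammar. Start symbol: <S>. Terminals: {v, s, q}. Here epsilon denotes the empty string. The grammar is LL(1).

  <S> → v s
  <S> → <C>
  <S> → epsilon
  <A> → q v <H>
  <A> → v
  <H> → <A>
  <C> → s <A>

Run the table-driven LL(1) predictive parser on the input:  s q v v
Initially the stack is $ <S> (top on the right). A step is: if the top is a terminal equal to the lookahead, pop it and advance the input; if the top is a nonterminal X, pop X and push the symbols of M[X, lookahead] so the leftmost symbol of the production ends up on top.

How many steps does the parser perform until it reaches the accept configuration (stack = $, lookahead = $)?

step 1: stack=$ <S>  input=s q v v $  — expand <S> → <C>
step 2: stack=$ <C>  input=s q v v $  — expand <C> → s <A>
step 3: stack=$ <A> s  input=s q v v $  — match s
step 4: stack=$ <A>  input=q v v $  — expand <A> → q v <H>
step 5: stack=$ <H> v q  input=q v v $  — match q
step 6: stack=$ <H> v  input=v v $  — match v
step 7: stack=$ <H>  input=v $  — expand <H> → <A>
step 8: stack=$ <A>  input=v $  — expand <A> → v
step 9: stack=$ v  input=v $  — match v
Accept reached after 9 steps.

9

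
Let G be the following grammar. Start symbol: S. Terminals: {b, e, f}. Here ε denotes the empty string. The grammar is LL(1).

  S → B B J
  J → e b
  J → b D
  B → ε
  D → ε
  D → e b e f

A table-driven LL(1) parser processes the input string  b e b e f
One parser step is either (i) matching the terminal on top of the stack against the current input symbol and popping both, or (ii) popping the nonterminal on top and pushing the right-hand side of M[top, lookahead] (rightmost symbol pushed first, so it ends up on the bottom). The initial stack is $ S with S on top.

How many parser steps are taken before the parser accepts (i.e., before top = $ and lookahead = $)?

10

      Stack      Input        Action
   1  $ S        b e b e f $  expand S → B B J
   2  $ J B B    b e b e f $  expand B → ε
   3  $ J B      b e b e f $  expand B → ε
   4  $ J        b e b e f $  expand J → b D
   5  $ D b      b e b e f $  match b
   6  $ D        e b e f $    expand D → e b e f
   7  $ f e b e  e b e f $    match e
   8  $ f e b    b e f $      match b
   9  $ f e      e f $        match e
  10  $ f        f $          match f
Accept reached after 10 steps.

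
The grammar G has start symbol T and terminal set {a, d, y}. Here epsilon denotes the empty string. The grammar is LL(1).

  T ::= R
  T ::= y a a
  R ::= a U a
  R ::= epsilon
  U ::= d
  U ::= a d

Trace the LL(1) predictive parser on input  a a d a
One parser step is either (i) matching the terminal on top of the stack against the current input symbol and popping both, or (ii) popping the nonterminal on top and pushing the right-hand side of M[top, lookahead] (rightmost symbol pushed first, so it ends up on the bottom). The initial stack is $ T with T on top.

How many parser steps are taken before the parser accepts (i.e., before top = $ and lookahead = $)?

step 1: stack=$ T  input=a a d a $  — expand T ::= R
step 2: stack=$ R  input=a a d a $  — expand R ::= a U a
step 3: stack=$ a U a  input=a a d a $  — match a
step 4: stack=$ a U  input=a d a $  — expand U ::= a d
step 5: stack=$ a d a  input=a d a $  — match a
step 6: stack=$ a d  input=d a $  — match d
step 7: stack=$ a  input=a $  — match a
Accept reached after 7 steps.

7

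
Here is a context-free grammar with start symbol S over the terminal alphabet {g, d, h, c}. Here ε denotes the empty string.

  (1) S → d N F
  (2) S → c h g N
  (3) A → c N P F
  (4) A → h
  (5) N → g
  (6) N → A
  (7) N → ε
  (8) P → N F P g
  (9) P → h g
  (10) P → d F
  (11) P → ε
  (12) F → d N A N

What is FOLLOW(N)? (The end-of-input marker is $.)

FIRST(S) = {c, d}
FIRST(A) = {c, h}
FIRST(F) = {d}
FIRST(N) = {ε, c, g, h}  (via A)
FIRST(P) = {ε, c, d, g, h}  (via N F P g)
FOLLOW(S) includes $ since S is the start symbol.
FOLLOW(S): S appears on no right-hand side. Thus FOLLOW(S) = {$}.
FOLLOW(P): in A→c N P F, P is followed by F with FIRST {d}; in P→N F P g, P is followed by g with FIRST {g}. Thus FOLLOW(P) = {d, g}.
FOLLOW(A): in N→A, the suffix after A is empty, so FOLLOW(A) ⊇ FOLLOW(N) = {$, c, d, g, h}; in F→d N A N, A is followed by N with FIRST {ε, c, g, h}; in F→d N A N, the suffix after A is nullable, so FOLLOW(A) ⊇ FOLLOW(F) = {$, c, d, g, h}. Thus FOLLOW(A) = {$, c, d, g, h}.
FOLLOW(F): in S→d N F, the suffix after F is empty, so FOLLOW(F) ⊇ FOLLOW(S) = {$}; in A→c N P F, the suffix after F is empty, so FOLLOW(F) ⊇ FOLLOW(A) = {$, c, d, g, h}; in P→N F P g, F is followed by P g with FIRST {c, d, g, h}; in P→d F, the suffix after F is empty, so FOLLOW(F) ⊇ FOLLOW(P) = {d, g}. Thus FOLLOW(F) = {$, c, d, g, h}.
FOLLOW(N): in S→d N F, N is followed by F with FIRST {d}; in S→c h g N, the suffix after N is empty, so FOLLOW(N) ⊇ FOLLOW(S) = {$}; in A→c N P F, N is followed by P F with FIRST {c, d, g, h}; in P→N F P g, N is followed by F P g with FIRST {d}; in F→d N A N (occurrence 1), N is followed by A N with FIRST {c, h}; in F→d N A N (occurrence 2), the suffix after N is empty, so FOLLOW(N) ⊇ FOLLOW(F) = {$, c, d, g, h}. Thus FOLLOW(N) = {$, c, d, g, h}.

{$, c, d, g, h}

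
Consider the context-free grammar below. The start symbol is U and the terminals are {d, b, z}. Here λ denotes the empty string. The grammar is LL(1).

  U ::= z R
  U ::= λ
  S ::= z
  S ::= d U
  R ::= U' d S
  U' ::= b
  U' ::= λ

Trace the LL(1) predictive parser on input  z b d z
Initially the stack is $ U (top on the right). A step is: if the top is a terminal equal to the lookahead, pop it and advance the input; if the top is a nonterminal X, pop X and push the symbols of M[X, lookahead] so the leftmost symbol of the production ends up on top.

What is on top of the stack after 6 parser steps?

     Stack     Input      Action
  1  $ U       z b d z $  expand U ::= z R
  2  $ R z     z b d z $  match z
  3  $ R       b d z $    expand R ::= U' d S
  4  $ S d U'  b d z $    expand U' ::= b
  5  $ S d b   b d z $    match b
  6  $ S d     d z $      match d
Stack after step 6: $ S (top = S).

S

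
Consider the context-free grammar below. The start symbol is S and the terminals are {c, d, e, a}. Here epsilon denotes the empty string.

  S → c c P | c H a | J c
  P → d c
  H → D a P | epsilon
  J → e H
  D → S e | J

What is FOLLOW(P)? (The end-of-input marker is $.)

FIRST(P): from P→d c we get {d}. So FIRST(P) = {d}.
FIRST(J): from J→e H we get {e}. So FIRST(J) = {e}.
FIRST(S): from S→c c P we get {c}; from S→c H a we get {c}; from S→J c we get {e}. So FIRST(S) = {c, e}.
FIRST(D): from D→S e we get {c, e}; from D→J we get {e}. So FIRST(D) = {c, e}.
FIRST(H): from H→D a P we get {c, e}; from H→epsilon we get {epsilon}. So FIRST(H) = {epsilon, c, e}.
FOLLOW(S) includes $ since S is the start symbol.
FOLLOW(S): in D→S e, S is followed by e with FIRST {e}. Thus FOLLOW(S) = {$, e}.
FOLLOW(D): in H→D a P, D is followed by a P with FIRST {a}. Thus FOLLOW(D) = {a}.
FOLLOW(J): in S→J c, J is followed by c with FIRST {c}; in D→J, the suffix after J is empty, so FOLLOW(J) ⊇ FOLLOW(D) = {a}. Thus FOLLOW(J) = {a, c}.
FOLLOW(H): in S→c H a, H is followed by a with FIRST {a}; in J→e H, the suffix after H is empty, so FOLLOW(H) ⊇ FOLLOW(J) = {a, c}. Thus FOLLOW(H) = {a, c}.
FOLLOW(P): in S→c c P, the suffix after P is empty, so FOLLOW(P) ⊇ FOLLOW(S) = {$, e}; in H→D a P, the suffix after P is empty, so FOLLOW(P) ⊇ FOLLOW(H) = {a, c}. Thus FOLLOW(P) = {$, a, c, e}.

{$, a, c, e}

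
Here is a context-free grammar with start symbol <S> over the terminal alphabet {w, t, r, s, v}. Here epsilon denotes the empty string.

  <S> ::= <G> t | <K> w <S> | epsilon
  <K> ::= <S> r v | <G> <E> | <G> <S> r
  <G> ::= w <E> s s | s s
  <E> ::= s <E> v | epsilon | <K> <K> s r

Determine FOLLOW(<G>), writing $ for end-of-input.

FIRST(<G>) = {s, w}
FIRST(<S>) = {epsilon, r, s, w}  (via <G> t, <K> w <S>)
FIRST(<K>) = {r, s, w}  (via <S> r v, <G> <E>, <G> <S> r)
FIRST(<E>) = {epsilon, r, s, w}  (via <K> <K> s r)
FOLLOW(<S>) includes $ since <S> is the start symbol.
FOLLOW(<S>): in <S>::=<K> w <S>, the suffix after <S> is empty (adds nothing new); in <K>::=<S> r v, <S> is followed by r v with FIRST {r}; in <K>::=<G> <S> r, <S> is followed by r with FIRST {r}. Thus FOLLOW(<S>) = {$, r}.
FOLLOW(<K>): in <S>::=<K> w <S>, <K> is followed by w <S> with FIRST {w}; in <E>::=<K> <K> s r (occurrence 1), <K> is followed by <K> s r with FIRST {r, s, w}; in <E>::=<K> <K> s r (occurrence 2), <K> is followed by s r with FIRST {s}. Thus FOLLOW(<K>) = {r, s, w}.
FOLLOW(<G>): in <S>::=<G> t, <G> is followed by t with FIRST {t}; in <K>::=<G> <E>, <G> is followed by <E> with FIRST {epsilon, r, s, w}; in <K>::=<G> <E>, the suffix after <G> is nullable, so FOLLOW(<G>) ⊇ FOLLOW(<K>) = {r, s, w}; in <K>::=<G> <S> r, <G> is followed by <S> r with FIRST {r, s, w}. Thus FOLLOW(<G>) = {r, s, t, w}.
FOLLOW(<E>): in <K>::=<G> <E>, the suffix after <E> is empty, so FOLLOW(<E>) ⊇ FOLLOW(<K>) = {r, s, w}; in <G>::=w <E> s s, <E> is followed by s s with FIRST {s}; in <E>::=s <E> v, <E> is followed by v with FIRST {v}. Thus FOLLOW(<E>) = {r, s, v, w}.

{r, s, t, w}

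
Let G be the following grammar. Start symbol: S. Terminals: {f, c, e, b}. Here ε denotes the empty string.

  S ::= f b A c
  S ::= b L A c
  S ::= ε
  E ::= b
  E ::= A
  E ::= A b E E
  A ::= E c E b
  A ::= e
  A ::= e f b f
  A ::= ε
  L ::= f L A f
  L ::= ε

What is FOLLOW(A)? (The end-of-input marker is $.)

FIRST(S): from S::=f b A c we get {f}; from S::=b L A c we get {b}; from S::=ε we get {ε}. So FIRST(S) = {ε, b, f}.
FIRST(L): from L::=f L A f we get {f}; from L::=ε we get {ε}. So FIRST(L) = {ε, f}.
FIRST(E): from E::=b we get {b}; from E::=A we get {ε, b, c, e}; from E::=A b E E we get {b, c, e}. So FIRST(E) = {ε, b, c, e}.
FIRST(A): from A::=E c E b we get {b, c, e}; from A::=e we get {e}; from A::=e f b f we get {e}; from A::=ε we get {ε}. So FIRST(A) = {ε, b, c, e}.
FOLLOW(S) includes $ since S is the start symbol.
FOLLOW(S): S appears on no right-hand side. Thus FOLLOW(S) = {$}.
FOLLOW(E): in E::=A b E E (occurrence 1), E is followed by E with FIRST {ε, b, c, e}; in E::=A b E E (occurrence 1), the suffix after E is nullable (adds nothing new); in E::=A b E E (occurrence 2), the suffix after E is empty (adds nothing new); in A::=E c E b (occurrence 1), E is followed by c E b with FIRST {c}; in A::=E c E b (occurrence 2), E is followed by b with FIRST {b}. Thus FOLLOW(E) = {b, c, e}.
FOLLOW(A): in S::=f b A c, A is followed by c with FIRST {c}; in S::=b L A c, A is followed by c with FIRST {c}; in E::=A, the suffix after A is empty, so FOLLOW(A) ⊇ FOLLOW(E) = {b, c, e}; in E::=A b E E, A is followed by b E E with FIRST {b}; in L::=f L A f, A is followed by f with FIRST {f}. Thus FOLLOW(A) = {b, c, e, f}.
FOLLOW(L): in S::=b L A c, L is followed by A c with FIRST {b, c, e}; in L::=f L A f, L is followed by A f with FIRST {b, c, e, f}. Thus FOLLOW(L) = {b, c, e, f}.

{b, c, e, f}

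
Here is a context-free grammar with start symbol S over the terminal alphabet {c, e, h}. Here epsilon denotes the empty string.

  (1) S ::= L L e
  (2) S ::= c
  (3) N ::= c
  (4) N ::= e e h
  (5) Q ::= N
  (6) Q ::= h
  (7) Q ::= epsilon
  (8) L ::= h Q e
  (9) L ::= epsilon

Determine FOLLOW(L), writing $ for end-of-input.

{e, h}

FIRST(N): from N::=c we get {c}; from N::=e e h we get {e}. So FIRST(N) = {c, e}.
FIRST(L): from L::=h Q e we get {h}; from L::=epsilon we get {epsilon}. So FIRST(L) = {epsilon, h}.
FIRST(S): from S::=L L e we get {e, h}; from S::=c we get {c}. So FIRST(S) = {c, e, h}.
FIRST(Q): from Q::=N we get {c, e}; from Q::=h we get {h}; from Q::=epsilon we get {epsilon}. So FIRST(Q) = {epsilon, c, e, h}.
FOLLOW(S) includes $ since S is the start symbol.
FOLLOW(S): S appears on no right-hand side. Thus FOLLOW(S) = {$}.
FOLLOW(Q): in L::=h Q e, Q is followed by e with FIRST {e}. Thus FOLLOW(Q) = {e}.
FOLLOW(N): in Q::=N, the suffix after N is empty, so FOLLOW(N) ⊇ FOLLOW(Q) = {e}. Thus FOLLOW(N) = {e}.
FOLLOW(L): in S::=L L e (occurrence 1), L is followed by L e with FIRST {e, h}; in S::=L L e (occurrence 2), L is followed by e with FIRST {e}. Thus FOLLOW(L) = {e, h}.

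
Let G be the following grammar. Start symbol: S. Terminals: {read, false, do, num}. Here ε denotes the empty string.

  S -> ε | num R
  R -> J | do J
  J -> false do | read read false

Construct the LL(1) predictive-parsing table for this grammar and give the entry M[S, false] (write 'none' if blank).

FIRST(S) = {ε, num}
FIRST(J) = {false, read}
FIRST(R) = {do, false, read}  (via J)
FOLLOW(S) includes $ since S is the start symbol.
FOLLOW(S): S appears on no right-hand side. Thus FOLLOW(S) = {$}.
For S -> ε: FIRST(ε) = {ε}, so it goes in M[S, t] for t ∈ {}; since ε ∈ FIRST, also for every t ∈ FOLLOW(S) = {$}.
For S -> num R: FIRST(num R) = {num}, so it goes in M[S, t] for t ∈ {num}.
None of these place a production in M[S, false].

none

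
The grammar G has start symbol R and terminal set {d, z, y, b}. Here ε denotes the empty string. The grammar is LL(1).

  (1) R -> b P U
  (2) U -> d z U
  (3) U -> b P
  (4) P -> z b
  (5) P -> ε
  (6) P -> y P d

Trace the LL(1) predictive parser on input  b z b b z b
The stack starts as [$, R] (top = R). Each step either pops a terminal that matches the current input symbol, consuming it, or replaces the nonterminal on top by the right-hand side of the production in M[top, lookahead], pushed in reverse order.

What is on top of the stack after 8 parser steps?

     Stack    Input          Action
  1  $ R      b z b b z b $  expand R -> b P U
  2  $ U P b  b z b b z b $  match b
  3  $ U P    z b b z b $    expand P -> z b
  4  $ U b z  z b b z b $    match z
  5  $ U b    b b z b $      match b
  6  $ U      b z b $        expand U -> b P
  7  $ P b    b z b $        match b
  8  $ P      z b $          expand P -> z b
Stack after step 8: $ b z (top = z).

z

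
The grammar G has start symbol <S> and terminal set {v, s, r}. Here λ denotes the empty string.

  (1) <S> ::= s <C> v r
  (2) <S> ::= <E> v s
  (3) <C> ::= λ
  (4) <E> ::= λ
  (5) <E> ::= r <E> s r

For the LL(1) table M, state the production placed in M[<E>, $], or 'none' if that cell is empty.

none

FIRST(<C>) = {λ}
FIRST(<E>) = {λ, r}
FIRST(<S>) = {r, s, v}  (via <E> v s)
FOLLOW(<S>) includes $ since <S> is the start symbol.
FOLLOW(<E>): in <S>::=<E> v s, <E> is followed by v s with FIRST {v}; in <E>::=r <E> s r, <E> is followed by s r with FIRST {s}. Thus FOLLOW(<E>) = {s, v}.
For <E> ::= λ: FIRST(λ) = {λ}, so it goes in M[<E>, t] for t ∈ {}; since λ ∈ FIRST, also for every t ∈ FOLLOW(<E>) = {s, v}.
For <E> ::= r <E> s r: FIRST(r <E> s r) = {r}, so it goes in M[<E>, t] for t ∈ {r}.
None of these place a production in M[<E>, $].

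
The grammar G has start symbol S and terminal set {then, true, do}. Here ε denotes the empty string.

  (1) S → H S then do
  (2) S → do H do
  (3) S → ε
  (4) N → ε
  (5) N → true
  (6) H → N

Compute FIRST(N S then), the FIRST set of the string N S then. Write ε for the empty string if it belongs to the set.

{do, then, true}

FIRST(N) = {ε, true}
FIRST(H) = {ε, true}  (via N)
FIRST(S) = {ε, do, then, true}  (via H S then do)
FIRST(N S then): take FIRST of each symbol in turn, carrying on past any symbol whose FIRST contains ε; result {do, then, true}.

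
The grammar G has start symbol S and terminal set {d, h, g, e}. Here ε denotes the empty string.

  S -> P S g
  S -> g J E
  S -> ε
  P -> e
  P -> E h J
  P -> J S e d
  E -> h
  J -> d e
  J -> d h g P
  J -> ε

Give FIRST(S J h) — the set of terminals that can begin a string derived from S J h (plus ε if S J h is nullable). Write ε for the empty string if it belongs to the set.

FIRST(E): from E->h we get {h}. So FIRST(E) = {h}.
FIRST(J): from J->d e we get {d}; from J->d h g P we get {d}; from J->ε we get {ε}. So FIRST(J) = {ε, d}.
FIRST(S): from S->P S g we get {d, e, g, h}; from S->g J E we get {g}; from S->ε we get {ε}. So FIRST(S) = {ε, d, e, g, h}.
FIRST(P): from P->e we get {e}; from P->E h J we get {h}; from P->J S e d we get {d, e, g, h}. So FIRST(P) = {d, e, g, h}.
FIRST(S J h): take FIRST of each symbol in turn, carrying on past any symbol whose FIRST contains ε; result {d, e, g, h}.

{d, e, g, h}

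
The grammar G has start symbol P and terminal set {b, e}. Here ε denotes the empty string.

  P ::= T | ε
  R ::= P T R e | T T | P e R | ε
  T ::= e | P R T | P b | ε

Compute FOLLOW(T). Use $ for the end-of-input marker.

{$, b, e}

FIRST(P): from P::=T we get {ε, b, e}; from P::=ε we get {ε}. So FIRST(P) = {ε, b, e}.
FIRST(R): from R::=P T R e we get {b, e}; from R::=T T we get {ε, b, e}; from R::=P e R we get {b, e}; from R::=ε we get {ε}. So FIRST(R) = {ε, b, e}.
FIRST(T): from T::=e we get {e}; from T::=P R T we get {ε, b, e}; from T::=P b we get {b, e}; from T::=ε we get {ε}. So FIRST(T) = {ε, b, e}.
FOLLOW(P) includes $ since P is the start symbol.
FOLLOW(P): in R::=P T R e, P is followed by T R e with FIRST {b, e}; in R::=P e R, P is followed by e R with FIRST {e}; in T::=P R T, P is followed by R T with FIRST {ε, b, e}; in T::=P R T, the suffix after P is nullable, so FOLLOW(P) ⊇ FOLLOW(T) = {$, b, e}; in T::=P b, P is followed by b with FIRST {b}. Thus FOLLOW(P) = {$, b, e}.
FOLLOW(R): in R::=P T R e, R is followed by e with FIRST {e}; in R::=P e R, the suffix after R is empty (adds nothing new); in T::=P R T, R is followed by T with FIRST {ε, b, e}; in T::=P R T, the suffix after R is nullable, so FOLLOW(R) ⊇ FOLLOW(T) = {$, b, e}. Thus FOLLOW(R) = {$, b, e}.
FOLLOW(T): in P::=T, the suffix after T is empty, so FOLLOW(T) ⊇ FOLLOW(P) = {$, b, e}; in R::=P T R e, T is followed by R e with FIRST {b, e}; in R::=T T (occurrence 1), T is followed by T with FIRST {ε, b, e}; in R::=T T (occurrence 1), the suffix after T is nullable, so FOLLOW(T) ⊇ FOLLOW(R) = {$, b, e}; in R::=T T (occurrence 2), the suffix after T is empty, so FOLLOW(T) ⊇ FOLLOW(R) = {$, b, e}; in T::=P R T, the suffix after T is empty (adds nothing new). Thus FOLLOW(T) = {$, b, e}.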